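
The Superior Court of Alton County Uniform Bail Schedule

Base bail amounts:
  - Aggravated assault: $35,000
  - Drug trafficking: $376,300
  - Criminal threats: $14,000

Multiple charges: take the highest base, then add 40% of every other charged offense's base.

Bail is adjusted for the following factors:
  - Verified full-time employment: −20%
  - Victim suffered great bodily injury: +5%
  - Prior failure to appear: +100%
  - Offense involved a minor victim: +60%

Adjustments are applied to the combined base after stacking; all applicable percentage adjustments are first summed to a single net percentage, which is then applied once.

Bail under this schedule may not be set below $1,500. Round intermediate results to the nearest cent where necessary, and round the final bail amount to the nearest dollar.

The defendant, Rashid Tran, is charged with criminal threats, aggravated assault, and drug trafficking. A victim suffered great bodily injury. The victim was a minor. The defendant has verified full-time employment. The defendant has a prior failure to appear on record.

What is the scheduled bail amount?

Base amounts from the schedule: criminal threats $14,000; aggravated assault $35,000; drug trafficking $376,300.
Stacking rule: highest base plus 40% of each additional charge. Highest is drug trafficking at $376,300. Additional: $14,000 × 40% = $5,600; $35,000 × 40% = $14,000. Combined base = $376,300 + $19,600 = $395,900.
Net percentage adjustment: −20% +5% +100% +60% = +145%. $395,900 × 2.45 = $969,955.
$969,955 is at or above the $1,500 minimum.

$969,955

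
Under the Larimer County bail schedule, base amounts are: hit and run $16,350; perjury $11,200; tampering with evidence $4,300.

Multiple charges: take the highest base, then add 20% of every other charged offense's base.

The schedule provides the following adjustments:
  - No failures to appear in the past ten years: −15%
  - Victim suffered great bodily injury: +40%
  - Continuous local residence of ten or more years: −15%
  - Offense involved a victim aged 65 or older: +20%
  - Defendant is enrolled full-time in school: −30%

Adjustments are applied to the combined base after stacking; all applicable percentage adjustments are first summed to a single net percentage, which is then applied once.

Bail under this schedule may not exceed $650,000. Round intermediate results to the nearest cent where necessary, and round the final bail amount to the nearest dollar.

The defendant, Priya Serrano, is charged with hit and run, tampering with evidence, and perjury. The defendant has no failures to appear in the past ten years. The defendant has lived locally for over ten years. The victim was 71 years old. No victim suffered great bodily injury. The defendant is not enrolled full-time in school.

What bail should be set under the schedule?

$17,505

Base amounts from the schedule: hit and run $16,350; tampering with evidence $4,300; perjury $11,200.
Stacking rule: highest base plus 20% of each additional charge. Highest is hit and run at $16,350. Additional: $4,300 × 20% = $860; $11,200 × 20% = $2,240. Combined base = $16,350 + $3,100 = $19,450.
Net percentage adjustment: −15% −15% +20% = −10%. $19,450 × 0.9 = $17,505.
$17,505 is within the $650,000 maximum.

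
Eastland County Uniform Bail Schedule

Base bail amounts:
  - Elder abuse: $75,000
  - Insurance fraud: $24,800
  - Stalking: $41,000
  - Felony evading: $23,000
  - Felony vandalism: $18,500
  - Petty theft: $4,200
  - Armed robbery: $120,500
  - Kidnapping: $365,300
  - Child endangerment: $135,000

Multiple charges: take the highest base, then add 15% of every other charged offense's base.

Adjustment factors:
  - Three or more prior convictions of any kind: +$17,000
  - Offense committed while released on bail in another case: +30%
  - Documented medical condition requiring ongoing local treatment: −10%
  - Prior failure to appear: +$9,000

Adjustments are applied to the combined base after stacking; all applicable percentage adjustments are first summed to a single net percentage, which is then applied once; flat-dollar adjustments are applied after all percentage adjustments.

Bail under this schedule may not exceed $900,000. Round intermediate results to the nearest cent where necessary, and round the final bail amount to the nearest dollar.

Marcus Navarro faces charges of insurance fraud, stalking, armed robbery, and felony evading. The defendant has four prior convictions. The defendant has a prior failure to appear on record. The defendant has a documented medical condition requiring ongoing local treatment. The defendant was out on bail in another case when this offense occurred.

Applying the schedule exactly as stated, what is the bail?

$186,584

Base amounts from the schedule: insurance fraud $24,800; stalking $41,000; armed robbery $120,500; felony evading $23,000.
Stacking rule: highest base plus 15% of each additional charge. Highest is armed robbery at $120,500. Additional: $24,800 × 15% = $3,720; $41,000 × 15% = $6,150; $23,000 × 15% = $3,450. Combined base = $120,500 + $13,320 = $133,820.
Net percentage adjustment: +30% −10% = +20%. $133,820 × 1.2 = $160,584.
Three or more prior convictions of any kind (+$17,000 flat): $160,584 + $17,000 = $177,584.
Prior failure to appear (+$9,000 flat): $177,584 + $9,000 = $186,584.
$186,584 is within the $900,000 maximum.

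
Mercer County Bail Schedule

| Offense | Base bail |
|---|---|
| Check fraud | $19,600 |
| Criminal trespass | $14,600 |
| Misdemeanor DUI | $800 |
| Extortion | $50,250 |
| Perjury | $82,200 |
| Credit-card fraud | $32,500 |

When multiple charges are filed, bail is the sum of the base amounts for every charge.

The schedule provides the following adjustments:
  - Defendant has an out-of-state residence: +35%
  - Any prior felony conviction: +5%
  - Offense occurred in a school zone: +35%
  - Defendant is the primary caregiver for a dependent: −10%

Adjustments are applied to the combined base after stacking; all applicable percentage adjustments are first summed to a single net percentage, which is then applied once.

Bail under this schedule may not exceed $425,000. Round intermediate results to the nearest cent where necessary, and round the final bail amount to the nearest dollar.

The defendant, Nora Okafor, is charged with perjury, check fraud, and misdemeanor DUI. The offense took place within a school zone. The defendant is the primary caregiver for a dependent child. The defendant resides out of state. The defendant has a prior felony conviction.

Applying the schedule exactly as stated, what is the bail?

Base amounts from the schedule: perjury $82,200; check fraud $19,600; misdemeanor DUI $800.
Stacking rule: sum of all bases. $82,200 + $19,600 + $800 = $102,600.
Net percentage adjustment: +35% +5% +35% −10% = +65%. $102,600 × 1.65 = $169,290.
$169,290 is within the $425,000 maximum.

$169,290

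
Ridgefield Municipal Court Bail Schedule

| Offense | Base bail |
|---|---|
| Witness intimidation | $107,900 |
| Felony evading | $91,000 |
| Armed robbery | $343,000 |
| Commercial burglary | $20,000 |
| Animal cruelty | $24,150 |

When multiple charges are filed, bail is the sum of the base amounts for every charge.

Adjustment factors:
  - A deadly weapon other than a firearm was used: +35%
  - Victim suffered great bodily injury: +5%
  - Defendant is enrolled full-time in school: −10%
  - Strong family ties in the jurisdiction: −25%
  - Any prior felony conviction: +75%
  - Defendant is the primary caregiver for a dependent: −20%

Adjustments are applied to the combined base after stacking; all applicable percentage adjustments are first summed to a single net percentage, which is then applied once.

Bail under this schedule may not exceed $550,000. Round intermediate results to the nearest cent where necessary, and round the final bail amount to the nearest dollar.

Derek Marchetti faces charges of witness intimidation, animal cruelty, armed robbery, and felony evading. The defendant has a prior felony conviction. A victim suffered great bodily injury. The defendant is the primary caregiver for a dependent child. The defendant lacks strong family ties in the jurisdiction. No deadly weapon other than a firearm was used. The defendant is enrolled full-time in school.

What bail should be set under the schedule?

Base amounts from the schedule: witness intimidation $107,900; animal cruelty $24,150; armed robbery $343,000; felony evading $91,000.
Stacking rule: sum of all bases. $107,900 + $24,150 + $343,000 + $91,000 = $566,050.
Net percentage adjustment: +5% −10% +75% −20% = +50%. $566,050 × 1.5 = $849,075.
Result $849,075 exceeds the maximum of $550,000; bail is capped at $550,000.

$550,000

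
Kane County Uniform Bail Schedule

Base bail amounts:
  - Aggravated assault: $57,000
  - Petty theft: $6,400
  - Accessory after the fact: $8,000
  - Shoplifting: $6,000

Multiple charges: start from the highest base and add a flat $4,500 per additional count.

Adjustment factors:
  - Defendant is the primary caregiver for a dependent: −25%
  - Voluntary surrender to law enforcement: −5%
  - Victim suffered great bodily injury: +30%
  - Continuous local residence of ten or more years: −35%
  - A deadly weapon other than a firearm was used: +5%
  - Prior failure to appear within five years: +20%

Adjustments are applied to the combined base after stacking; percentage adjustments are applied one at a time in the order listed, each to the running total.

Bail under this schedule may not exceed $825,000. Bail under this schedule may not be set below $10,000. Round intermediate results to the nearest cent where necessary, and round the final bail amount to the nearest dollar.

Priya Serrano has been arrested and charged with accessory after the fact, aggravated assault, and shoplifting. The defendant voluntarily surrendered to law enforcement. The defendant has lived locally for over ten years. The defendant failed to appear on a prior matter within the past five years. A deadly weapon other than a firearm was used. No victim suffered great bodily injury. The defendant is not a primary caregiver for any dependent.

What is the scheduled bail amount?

$51,351

Base amounts from the schedule: accessory after the fact $8,000; aggravated assault $57,000; shoplifting $6,000.
Stacking rule: highest base plus $4,500 per additional charge. Highest is aggravated assault at $57,000; 2 additional charges → +$9,000. Combined base = $66,000.
Voluntary surrender to law enforcement (−5%): $66,000 × 0.95 = $62,700.
Continuous local residence of ten or more years (−35%): $62,700 × 0.65 = $40,755.
A deadly weapon other than a firearm was used (+5%): $40,755 × 1.05 = $42,792.75.
Prior failure to appear within five years (+20%): $42,792.75 × 1.2 = $51,351.30.
$51,351.30 is within the $825,000 maximum.
$51,351.30 is at or above the $10,000 minimum.
Rounded to the nearest dollar: $51,351.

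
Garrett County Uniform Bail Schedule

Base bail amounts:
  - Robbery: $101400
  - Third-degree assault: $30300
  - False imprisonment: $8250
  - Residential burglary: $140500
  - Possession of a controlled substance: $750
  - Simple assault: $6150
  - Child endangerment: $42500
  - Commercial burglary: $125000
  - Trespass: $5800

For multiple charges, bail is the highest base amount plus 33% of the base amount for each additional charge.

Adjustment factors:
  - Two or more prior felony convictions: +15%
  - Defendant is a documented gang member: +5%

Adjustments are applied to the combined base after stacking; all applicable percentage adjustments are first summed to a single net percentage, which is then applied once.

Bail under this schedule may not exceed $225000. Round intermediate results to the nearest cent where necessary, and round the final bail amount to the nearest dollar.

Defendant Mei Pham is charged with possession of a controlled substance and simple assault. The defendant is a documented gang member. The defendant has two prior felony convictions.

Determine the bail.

$7677

Base amounts from the schedule: possession of a controlled substance $750; simple assault $6150.
Stacking rule: highest base plus 33% of each additional charge. Highest is simple assault at $6150. Additional: $750 × 33% = $247.50. Combined base = $6150 + $247.50 = $6397.50.
Net percentage adjustment: +15% +5% = +20%. $6397.50 × 1.2 = $7677.
$7677 is within the $225000 maximum.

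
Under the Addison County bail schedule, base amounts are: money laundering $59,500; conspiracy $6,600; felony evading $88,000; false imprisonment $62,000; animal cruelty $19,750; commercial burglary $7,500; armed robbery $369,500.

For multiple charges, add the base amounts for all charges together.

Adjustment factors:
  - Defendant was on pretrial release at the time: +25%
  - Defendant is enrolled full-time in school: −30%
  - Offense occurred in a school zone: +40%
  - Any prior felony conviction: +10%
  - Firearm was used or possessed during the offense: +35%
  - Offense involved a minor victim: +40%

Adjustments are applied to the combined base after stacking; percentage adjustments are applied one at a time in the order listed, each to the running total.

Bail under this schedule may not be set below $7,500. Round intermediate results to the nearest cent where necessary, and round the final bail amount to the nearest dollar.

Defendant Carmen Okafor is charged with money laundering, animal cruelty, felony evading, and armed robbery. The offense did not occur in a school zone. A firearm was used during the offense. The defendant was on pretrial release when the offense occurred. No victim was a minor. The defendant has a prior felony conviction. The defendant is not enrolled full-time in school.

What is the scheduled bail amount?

$996,342

Base amounts from the schedule: money laundering $59,500; animal cruelty $19,750; felony evading $88,000; armed robbery $369,500.
Stacking rule: sum of all bases. $59,500 + $19,750 + $88,000 + $369,500 = $536,750.
Defendant was on pretrial release at the time (+25%): $536,750 × 1.25 = $670,937.50.
Any prior felony conviction (+10%): $670,937.50 × 1.1 = $738,031.25.
Firearm was used or possessed during the offense (+35%): $738,031.25 × 1.35 = $996,342.19.
$996,342.19 is at or above the $7,500 minimum.
Rounded to the nearest dollar: $996,342.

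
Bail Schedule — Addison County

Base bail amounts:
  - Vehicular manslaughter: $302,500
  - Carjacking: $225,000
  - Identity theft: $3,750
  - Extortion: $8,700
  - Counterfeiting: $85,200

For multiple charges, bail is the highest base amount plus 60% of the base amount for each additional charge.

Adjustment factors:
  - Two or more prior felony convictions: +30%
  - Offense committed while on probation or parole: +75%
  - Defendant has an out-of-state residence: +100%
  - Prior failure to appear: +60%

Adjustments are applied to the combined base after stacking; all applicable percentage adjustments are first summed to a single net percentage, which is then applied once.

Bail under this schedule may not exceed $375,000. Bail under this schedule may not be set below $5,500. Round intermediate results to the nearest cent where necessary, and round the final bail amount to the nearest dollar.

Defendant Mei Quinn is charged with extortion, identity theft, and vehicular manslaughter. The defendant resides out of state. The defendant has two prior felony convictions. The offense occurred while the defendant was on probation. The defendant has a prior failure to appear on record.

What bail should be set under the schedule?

Base amounts from the schedule: extortion $8,700; identity theft $3,750; vehicular manslaughter $302,500.
Stacking rule: highest base plus 60% of each additional charge. Highest is vehicular manslaughter at $302,500. Additional: $8,700 × 60% = $5,220; $3,750 × 60% = $2,250. Combined base = $302,500 + $7,470 = $309,970.
Net percentage adjustment: +30% +75% +100% +60% = +265%. $309,970 × 3.65 = $1,131,390.50.
Result $1,131,390.50 exceeds the maximum of $375,000; bail is capped at $375,000.
$375,000 is at or above the $5,500 minimum.

$375,000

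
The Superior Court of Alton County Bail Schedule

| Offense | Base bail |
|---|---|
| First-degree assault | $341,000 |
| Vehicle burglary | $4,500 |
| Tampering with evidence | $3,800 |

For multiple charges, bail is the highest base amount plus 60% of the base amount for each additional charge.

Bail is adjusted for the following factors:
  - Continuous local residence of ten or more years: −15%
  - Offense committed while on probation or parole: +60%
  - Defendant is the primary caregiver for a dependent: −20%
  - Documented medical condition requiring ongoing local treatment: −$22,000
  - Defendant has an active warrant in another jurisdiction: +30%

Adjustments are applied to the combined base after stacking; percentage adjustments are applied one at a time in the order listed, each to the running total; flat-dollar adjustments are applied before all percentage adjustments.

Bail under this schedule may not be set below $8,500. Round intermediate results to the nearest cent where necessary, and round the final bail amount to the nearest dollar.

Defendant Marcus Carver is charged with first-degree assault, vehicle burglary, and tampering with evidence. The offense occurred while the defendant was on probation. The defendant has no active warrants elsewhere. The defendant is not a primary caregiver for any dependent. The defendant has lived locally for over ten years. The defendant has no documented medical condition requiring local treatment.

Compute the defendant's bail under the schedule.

Base amounts from the schedule: first-degree assault $341,000; vehicle burglary $4,500; tampering with evidence $3,800.
Stacking rule: highest base plus 60% of each additional charge. Highest is first-degree assault at $341,000. Additional: $4,500 × 60% = $2,700; $3,800 × 60% = $2,280. Combined base = $341,000 + $4,980 = $345,980.
Continuous local residence of ten or more years (−15%): $345,980 × 0.85 = $294,083.
Offense committed while on probation or parole (+60%): $294,083 × 1.6 = $470,532.80.
$470,532.80 is at or above the $8,500 minimum.
Rounded to the nearest dollar: $470,533.

$470,533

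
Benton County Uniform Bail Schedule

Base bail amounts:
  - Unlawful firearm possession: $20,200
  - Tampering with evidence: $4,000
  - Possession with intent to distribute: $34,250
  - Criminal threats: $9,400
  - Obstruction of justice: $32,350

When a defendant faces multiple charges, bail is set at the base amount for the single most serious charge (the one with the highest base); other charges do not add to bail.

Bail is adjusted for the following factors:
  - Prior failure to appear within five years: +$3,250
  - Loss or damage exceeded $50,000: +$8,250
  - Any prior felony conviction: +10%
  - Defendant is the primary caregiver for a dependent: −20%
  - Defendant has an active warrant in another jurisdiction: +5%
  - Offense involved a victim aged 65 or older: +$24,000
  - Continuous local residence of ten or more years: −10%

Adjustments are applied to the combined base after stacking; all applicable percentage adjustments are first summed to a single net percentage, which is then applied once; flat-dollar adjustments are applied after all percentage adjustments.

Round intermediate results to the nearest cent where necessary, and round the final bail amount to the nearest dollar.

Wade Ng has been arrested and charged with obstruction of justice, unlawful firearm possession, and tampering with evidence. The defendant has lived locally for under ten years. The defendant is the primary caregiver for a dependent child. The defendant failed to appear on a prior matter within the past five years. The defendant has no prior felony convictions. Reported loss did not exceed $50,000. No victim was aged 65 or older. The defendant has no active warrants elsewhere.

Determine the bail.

Base amounts from the schedule: obstruction of justice $32,350; unlawful firearm possession $20,200; tampering with evidence $4,000.
Stacking rule: use the highest base only. Highest is obstruction of justice at $32,350. Combined base = $32,350.
Defendant is the primary caregiver for a dependent (−20%): $32,350 × 0.8 = $25,880.
Prior failure to appear within five years (+$3,250 flat): $25,880 + $3,250 = $29,130.

$29,130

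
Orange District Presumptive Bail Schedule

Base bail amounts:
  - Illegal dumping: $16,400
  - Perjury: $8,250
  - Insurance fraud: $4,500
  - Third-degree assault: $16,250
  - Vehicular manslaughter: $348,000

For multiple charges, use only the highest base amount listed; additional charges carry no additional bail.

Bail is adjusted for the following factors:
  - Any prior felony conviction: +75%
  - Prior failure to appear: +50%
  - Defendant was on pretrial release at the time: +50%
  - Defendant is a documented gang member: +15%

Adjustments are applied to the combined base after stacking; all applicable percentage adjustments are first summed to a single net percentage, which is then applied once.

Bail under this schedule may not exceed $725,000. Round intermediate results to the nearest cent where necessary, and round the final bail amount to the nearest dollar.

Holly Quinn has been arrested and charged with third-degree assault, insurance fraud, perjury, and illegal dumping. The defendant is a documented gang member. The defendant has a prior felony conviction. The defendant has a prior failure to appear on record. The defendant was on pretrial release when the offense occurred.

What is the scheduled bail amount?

$47,560

Base amounts from the schedule: third-degree assault $16,250; insurance fraud $4,500; perjury $8,250; illegal dumping $16,400.
Stacking rule: use the highest base only. Highest is illegal dumping at $16,400. Combined base = $16,400.
Net percentage adjustment: +75% +50% +50% +15% = +190%. $16,400 × 2.9 = $47,560.
$47,560 is within the $725,000 maximum.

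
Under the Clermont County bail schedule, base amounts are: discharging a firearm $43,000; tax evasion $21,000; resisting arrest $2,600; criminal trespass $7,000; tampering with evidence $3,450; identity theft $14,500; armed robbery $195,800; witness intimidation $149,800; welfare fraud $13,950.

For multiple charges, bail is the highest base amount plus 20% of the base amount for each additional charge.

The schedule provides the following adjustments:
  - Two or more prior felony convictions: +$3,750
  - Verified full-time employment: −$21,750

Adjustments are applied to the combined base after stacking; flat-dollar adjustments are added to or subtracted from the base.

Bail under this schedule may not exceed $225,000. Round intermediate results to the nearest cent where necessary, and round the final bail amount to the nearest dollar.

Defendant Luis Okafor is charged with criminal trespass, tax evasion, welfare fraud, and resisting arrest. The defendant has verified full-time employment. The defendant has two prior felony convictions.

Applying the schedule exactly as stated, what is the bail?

Base amounts from the schedule: criminal trespass $7,000; tax evasion $21,000; welfare fraud $13,950; resisting arrest $2,600.
Stacking rule: highest base plus 20% of each additional charge. Highest is tax evasion at $21,000. Additional: $7,000 × 20% = $1,400; $13,950 × 20% = $2,790; $2,600 × 20% = $520. Combined base = $21,000 + $4,710 = $25,710.
Two or more prior felony convictions (+$3,750 flat): $25,710 + $3,750 = $29,460.
Verified full-time employment (−$21,750 flat): $29,460 − $21,750 = $7,710.
$7,710 is within the $225,000 maximum.

$7,710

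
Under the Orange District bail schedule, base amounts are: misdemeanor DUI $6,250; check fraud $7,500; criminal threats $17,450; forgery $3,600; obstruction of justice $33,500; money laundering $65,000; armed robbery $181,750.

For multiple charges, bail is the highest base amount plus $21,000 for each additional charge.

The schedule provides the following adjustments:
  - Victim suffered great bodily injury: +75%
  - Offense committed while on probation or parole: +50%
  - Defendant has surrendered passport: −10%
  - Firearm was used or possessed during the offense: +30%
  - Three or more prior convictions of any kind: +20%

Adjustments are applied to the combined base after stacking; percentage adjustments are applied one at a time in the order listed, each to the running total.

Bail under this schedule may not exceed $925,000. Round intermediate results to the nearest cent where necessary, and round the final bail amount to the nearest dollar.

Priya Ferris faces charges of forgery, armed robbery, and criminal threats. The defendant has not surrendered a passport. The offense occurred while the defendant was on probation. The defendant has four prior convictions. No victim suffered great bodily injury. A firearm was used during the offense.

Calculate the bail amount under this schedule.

$523,575

Base amounts from the schedule: forgery $3,600; armed robbery $181,750; criminal threats $17,450.
Stacking rule: highest base plus $21,000 per additional charge. Highest is armed robbery at $181,750; 2 additional charges → +$42,000. Combined base = $223,750.
Offense committed while on probation or parole (+50%): $223,750 × 1.5 = $335,625.
Firearm was used or possessed during the offense (+30%): $335,625 × 1.3 = $436,312.50.
Three or more prior convictions of any kind (+20%): $436,312.50 × 1.2 = $523,575.
$523,575 is within the $925,000 maximum.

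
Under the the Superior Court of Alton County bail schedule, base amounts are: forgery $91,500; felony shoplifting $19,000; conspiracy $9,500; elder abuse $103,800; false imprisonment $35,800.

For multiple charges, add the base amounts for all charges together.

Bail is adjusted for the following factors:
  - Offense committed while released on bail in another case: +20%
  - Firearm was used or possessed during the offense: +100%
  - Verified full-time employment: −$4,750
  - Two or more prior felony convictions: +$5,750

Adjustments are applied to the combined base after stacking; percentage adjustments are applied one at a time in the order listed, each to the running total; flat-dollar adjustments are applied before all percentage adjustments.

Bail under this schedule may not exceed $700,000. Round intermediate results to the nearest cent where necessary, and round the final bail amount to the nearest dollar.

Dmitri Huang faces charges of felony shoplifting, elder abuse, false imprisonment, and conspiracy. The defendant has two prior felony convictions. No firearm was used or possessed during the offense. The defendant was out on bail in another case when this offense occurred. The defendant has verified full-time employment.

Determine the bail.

Base amounts from the schedule: felony shoplifting $19,000; elder abuse $103,800; false imprisonment $35,800; conspiracy $9,500.
Stacking rule: sum of all bases. $19,000 + $103,800 + $35,800 + $9,500 = $168,100.
Verified full-time employment (−$4,750 flat): $168,100 − $4,750 = $163,350.
Two or more prior felony convictions (+$5,750 flat): $163,350 + $5,750 = $169,100.
Offense committed while released on bail in another case (+20%): $169,100 × 1.2 = $202,920.
$202,920 is within the $700,000 maximum.

$202,920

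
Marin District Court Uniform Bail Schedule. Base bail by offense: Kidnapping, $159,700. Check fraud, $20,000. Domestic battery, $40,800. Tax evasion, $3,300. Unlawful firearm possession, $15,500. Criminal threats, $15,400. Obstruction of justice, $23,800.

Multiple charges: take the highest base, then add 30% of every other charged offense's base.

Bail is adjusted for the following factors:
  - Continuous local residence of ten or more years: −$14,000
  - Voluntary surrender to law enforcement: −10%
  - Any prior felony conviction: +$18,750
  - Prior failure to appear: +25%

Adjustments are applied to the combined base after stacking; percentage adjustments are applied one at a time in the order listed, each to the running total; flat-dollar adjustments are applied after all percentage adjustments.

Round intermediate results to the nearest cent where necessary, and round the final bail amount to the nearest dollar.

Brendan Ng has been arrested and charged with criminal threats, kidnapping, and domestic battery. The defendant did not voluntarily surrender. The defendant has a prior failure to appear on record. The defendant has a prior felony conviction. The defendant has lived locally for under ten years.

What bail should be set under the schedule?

$239,450

Base amounts from the schedule: criminal threats $15,400; kidnapping $159,700; domestic battery $40,800.
Stacking rule: highest base plus 30% of each additional charge. Highest is kidnapping at $159,700. Additional: $15,400 × 30% = $4,620; $40,800 × 30% = $12,240. Combined base = $159,700 + $16,860 = $176,560.
Prior failure to appear (+25%): $176,560 × 1.25 = $220,700.
Any prior felony conviction (+$18,750 flat): $220,700 + $18,750 = $239,450.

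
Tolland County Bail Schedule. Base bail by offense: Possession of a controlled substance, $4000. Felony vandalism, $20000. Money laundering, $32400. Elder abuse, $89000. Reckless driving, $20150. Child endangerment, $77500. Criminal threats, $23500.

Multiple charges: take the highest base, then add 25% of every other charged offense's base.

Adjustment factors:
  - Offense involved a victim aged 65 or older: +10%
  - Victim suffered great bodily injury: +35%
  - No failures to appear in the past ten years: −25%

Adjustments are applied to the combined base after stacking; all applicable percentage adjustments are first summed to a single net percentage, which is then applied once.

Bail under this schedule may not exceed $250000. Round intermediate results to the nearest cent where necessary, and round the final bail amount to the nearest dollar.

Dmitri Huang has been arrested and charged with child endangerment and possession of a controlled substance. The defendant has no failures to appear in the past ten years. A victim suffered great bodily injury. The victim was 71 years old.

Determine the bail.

Base amounts from the schedule: child endangerment $77500; possession of a controlled substance $4000.
Stacking rule: highest base plus 25% of each additional charge. Highest is child endangerment at $77500. Additional: $4000 × 25% = $1000. Combined base = $77500 + $1000 = $78500.
Net percentage adjustment: +10% +35% −25% = +20%. $78500 × 1.2 = $94200.
$94200 is within the $250000 maximum.

$94200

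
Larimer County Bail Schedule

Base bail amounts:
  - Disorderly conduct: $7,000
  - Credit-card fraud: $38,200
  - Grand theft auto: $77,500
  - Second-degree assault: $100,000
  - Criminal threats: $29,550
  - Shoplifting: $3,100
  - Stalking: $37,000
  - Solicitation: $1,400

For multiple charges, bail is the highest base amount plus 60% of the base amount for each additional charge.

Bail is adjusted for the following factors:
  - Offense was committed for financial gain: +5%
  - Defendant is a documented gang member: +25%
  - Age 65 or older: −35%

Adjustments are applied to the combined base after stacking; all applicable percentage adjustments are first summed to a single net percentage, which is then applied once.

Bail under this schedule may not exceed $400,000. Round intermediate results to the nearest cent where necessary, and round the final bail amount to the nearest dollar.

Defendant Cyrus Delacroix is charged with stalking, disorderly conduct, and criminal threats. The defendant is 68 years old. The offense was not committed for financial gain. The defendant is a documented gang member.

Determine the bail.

$53,037

Base amounts from the schedule: stalking $37,000; disorderly conduct $7,000; criminal threats $29,550.
Stacking rule: highest base plus 60% of each additional charge. Highest is stalking at $37,000. Additional: $7,000 × 60% = $4,200; $29,550 × 60% = $17,730. Combined base = $37,000 + $21,930 = $58,930.
Net percentage adjustment: +25% −35% = −10%. $58,930 × 0.9 = $53,037.
$53,037 is within the $400,000 maximum.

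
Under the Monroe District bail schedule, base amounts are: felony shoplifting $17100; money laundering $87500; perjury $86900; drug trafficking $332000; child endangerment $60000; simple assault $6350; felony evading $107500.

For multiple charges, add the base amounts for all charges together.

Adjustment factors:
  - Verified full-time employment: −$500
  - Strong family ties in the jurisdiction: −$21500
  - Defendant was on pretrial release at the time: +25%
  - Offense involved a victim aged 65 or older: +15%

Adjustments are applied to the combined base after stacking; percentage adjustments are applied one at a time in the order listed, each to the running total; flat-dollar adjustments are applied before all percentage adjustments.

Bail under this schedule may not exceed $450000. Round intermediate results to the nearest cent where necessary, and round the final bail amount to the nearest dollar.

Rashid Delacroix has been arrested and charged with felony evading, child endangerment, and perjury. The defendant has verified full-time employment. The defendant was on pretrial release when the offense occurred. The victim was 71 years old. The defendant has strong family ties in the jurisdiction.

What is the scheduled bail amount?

$334075

Base amounts from the schedule: felony evading $107500; child endangerment $60000; perjury $86900.
Stacking rule: sum of all bases. $107500 + $60000 + $86900 = $254400.
Verified full-time employment (−$500 flat): $254400 − $500 = $253900.
Strong family ties in the jurisdiction (−$21500 flat): $253900 − $21500 = $232400.
Defendant was on pretrial release at the time (+25%): $232400 × 1.25 = $290500.
Offense involved a victim aged 65 or older (+15%): $290500 × 1.15 = $334075.
$334075 is within the $450000 maximum.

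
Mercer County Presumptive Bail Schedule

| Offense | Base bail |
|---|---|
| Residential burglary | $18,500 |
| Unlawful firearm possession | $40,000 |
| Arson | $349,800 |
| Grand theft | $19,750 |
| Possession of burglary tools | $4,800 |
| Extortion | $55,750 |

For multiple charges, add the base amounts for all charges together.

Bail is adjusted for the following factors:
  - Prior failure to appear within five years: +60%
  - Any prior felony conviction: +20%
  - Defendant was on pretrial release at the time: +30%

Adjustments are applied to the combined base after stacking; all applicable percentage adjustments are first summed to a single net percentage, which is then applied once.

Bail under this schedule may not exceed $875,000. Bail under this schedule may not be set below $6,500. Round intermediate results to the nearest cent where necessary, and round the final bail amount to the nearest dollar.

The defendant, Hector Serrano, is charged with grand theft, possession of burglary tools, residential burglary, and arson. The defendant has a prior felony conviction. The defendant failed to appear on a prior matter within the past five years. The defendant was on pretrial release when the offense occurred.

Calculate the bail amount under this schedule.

Base amounts from the schedule: grand theft $19,750; possession of burglary tools $4,800; residential burglary $18,500; arson $349,800.
Stacking rule: sum of all bases. $19,750 + $4,800 + $18,500 + $349,800 = $392,850.
Net percentage adjustment: +60% +20% +30% = +110%. $392,850 × 2.1 = $824,985.
$824,985 is within the $875,000 maximum.
$824,985 is at or above the $6,500 minimum.

$824,985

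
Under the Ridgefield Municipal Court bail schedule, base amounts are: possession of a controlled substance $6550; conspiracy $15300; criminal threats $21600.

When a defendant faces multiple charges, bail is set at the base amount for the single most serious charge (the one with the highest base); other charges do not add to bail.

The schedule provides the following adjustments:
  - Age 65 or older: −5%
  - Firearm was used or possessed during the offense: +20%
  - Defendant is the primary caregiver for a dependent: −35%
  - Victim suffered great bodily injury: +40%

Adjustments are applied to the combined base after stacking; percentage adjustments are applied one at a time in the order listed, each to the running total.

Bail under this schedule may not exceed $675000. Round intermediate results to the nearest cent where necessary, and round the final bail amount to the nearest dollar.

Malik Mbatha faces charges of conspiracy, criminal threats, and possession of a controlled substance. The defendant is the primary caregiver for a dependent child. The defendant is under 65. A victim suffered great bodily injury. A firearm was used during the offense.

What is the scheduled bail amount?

$23587

Base amounts from the schedule: conspiracy $15300; criminal threats $21600; possession of a controlled substance $6550.
Stacking rule: use the highest base only. Highest is criminal threats at $21600. Combined base = $21600.
Firearm was used or possessed during the offense (+20%): $21600 × 1.2 = $25920.
Defendant is the primary caregiver for a dependent (−35%): $25920 × 0.65 = $16848.
Victim suffered great bodily injury (+40%): $16848 × 1.4 = $23587.20.
$23587.20 is within the $675000 maximum.
Rounded to the nearest dollar: $23587.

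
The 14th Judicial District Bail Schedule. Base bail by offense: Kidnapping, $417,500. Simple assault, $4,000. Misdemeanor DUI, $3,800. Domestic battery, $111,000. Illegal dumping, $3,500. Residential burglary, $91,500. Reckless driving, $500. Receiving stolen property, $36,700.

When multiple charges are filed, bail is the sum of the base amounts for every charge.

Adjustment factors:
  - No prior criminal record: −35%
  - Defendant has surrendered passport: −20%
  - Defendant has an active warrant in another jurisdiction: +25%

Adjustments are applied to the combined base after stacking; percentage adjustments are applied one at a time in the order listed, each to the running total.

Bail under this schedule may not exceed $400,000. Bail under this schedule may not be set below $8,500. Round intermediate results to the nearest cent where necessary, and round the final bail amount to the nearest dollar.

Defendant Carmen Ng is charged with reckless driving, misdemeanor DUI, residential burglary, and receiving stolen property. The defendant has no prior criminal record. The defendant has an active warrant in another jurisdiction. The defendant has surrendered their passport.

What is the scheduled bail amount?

$86,125

Base amounts from the schedule: reckless driving $500; misdemeanor DUI $3,800; residential burglary $91,500; receiving stolen property $36,700.
Stacking rule: sum of all bases. $500 + $3,800 + $91,500 + $36,700 = $132,500.
No prior criminal record (−35%): $132,500 × 0.65 = $86,125.
Defendant has surrendered passport (−20%): $86,125 × 0.8 = $68,900.
Defendant has an active warrant in another jurisdiction (+25%): $68,900 × 1.25 = $86,125.
$86,125 is within the $400,000 maximum.
$86,125 is at or above the $8,500 minimum.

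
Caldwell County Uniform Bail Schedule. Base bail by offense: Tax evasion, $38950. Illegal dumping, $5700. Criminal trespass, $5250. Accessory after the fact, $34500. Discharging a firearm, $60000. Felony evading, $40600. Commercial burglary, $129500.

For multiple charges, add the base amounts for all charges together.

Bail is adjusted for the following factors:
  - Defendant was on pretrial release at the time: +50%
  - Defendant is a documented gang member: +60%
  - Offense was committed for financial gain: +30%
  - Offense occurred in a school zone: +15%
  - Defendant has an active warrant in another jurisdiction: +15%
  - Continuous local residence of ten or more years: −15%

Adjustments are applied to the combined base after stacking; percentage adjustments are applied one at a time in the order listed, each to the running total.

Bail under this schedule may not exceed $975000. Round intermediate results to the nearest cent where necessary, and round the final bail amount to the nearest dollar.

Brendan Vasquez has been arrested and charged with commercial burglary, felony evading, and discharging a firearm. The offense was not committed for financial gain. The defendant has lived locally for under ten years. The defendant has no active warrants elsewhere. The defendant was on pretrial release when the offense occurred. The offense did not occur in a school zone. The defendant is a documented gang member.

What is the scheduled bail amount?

$552240

Base amounts from the schedule: commercial burglary $129500; felony evading $40600; discharging a firearm $60000.
Stacking rule: sum of all bases. $129500 + $40600 + $60000 = $230100.
Defendant was on pretrial release at the time (+50%): $230100 × 1.5 = $345150.
Defendant is a documented gang member (+60%): $345150 × 1.6 = $552240.
$552240 is within the $975000 maximum.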